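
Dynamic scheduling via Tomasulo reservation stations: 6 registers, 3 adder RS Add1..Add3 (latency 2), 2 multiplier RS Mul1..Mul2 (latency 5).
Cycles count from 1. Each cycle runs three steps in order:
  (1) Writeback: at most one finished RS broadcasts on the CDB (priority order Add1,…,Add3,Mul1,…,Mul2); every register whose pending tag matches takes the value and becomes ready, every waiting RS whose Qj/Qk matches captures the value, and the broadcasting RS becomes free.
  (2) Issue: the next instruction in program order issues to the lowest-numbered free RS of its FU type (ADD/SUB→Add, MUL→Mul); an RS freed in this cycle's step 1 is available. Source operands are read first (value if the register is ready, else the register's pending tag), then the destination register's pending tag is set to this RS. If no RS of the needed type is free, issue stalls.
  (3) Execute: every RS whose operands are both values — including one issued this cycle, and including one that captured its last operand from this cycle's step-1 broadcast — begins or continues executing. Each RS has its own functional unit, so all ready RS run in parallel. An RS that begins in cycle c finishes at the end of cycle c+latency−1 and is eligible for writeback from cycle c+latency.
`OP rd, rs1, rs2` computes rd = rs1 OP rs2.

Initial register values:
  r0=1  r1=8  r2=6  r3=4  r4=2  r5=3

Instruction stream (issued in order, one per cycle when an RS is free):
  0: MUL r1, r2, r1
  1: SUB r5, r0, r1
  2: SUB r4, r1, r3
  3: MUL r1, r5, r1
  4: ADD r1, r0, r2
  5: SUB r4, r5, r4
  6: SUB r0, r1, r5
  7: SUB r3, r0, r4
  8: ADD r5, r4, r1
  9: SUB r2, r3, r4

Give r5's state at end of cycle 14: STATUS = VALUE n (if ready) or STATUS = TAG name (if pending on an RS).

c1: issue MUL r1<-Mul1 | r0:1,r1:Mul1,r2:6,r3:4,r4:2,r5:3
c2: issue SUB r5<-Add1 | r0:1,r1:Mul1,r2:6,r3:4,r4:2,r5:Add1
c3: issue SUB r4<-Add2 | r0:1,r1:Mul1,r2:6,r3:4,r4:Add2,r5:Add1
c4: issue MUL r1<-Mul2 | r0:1,r1:Mul2,r2:6,r3:4,r4:Add2,r5:Add1
c5: issue ADD r1<-Add3 | r0:1,r1:Add3,r2:6,r3:4,r4:Add2,r5:Add1
c6: CDB Mul1=48; stall | r0:1,r1:Add3,r2:6,r3:4,r4:Add2,r5:Add1
c7: CDB Add3=7; issue SUB r4<-Add3 | r0:1,r1:7,r2:6,r3:4,r4:Add3,r5:Add1
c8: CDB Add1=-47; issue SUB r0<-Add1 | r0:Add1,r1:7,r2:6,r3:4,r4:Add3,r5:-47
c9: CDB Add2=44; issue SUB r3<-Add2 | r0:Add1,r1:7,r2:6,r3:Add2,r4:Add3,r5:-47
c10: CDB Add1=54; issue ADD r5<-Add1 | r0:54,r1:7,r2:6,r3:Add2,r4:Add3,r5:Add1
c11: CDB Add3=-91; issue SUB r2<-Add3 | r0:54,r1:7,r2:Add3,r3:Add2,r4:-91,r5:Add1
c12: - | r0:54,r1:7,r2:Add3,r3:Add2,r4:-91,r5:Add1
c13: CDB Add1=-84 | r0:54,r1:7,r2:Add3,r3:Add2,r4:-91,r5:-84
c14: CDB Add2=145 | r0:54,r1:7,r2:Add3,r3:145,r4:-91,r5:-84

STATUS = VALUE -84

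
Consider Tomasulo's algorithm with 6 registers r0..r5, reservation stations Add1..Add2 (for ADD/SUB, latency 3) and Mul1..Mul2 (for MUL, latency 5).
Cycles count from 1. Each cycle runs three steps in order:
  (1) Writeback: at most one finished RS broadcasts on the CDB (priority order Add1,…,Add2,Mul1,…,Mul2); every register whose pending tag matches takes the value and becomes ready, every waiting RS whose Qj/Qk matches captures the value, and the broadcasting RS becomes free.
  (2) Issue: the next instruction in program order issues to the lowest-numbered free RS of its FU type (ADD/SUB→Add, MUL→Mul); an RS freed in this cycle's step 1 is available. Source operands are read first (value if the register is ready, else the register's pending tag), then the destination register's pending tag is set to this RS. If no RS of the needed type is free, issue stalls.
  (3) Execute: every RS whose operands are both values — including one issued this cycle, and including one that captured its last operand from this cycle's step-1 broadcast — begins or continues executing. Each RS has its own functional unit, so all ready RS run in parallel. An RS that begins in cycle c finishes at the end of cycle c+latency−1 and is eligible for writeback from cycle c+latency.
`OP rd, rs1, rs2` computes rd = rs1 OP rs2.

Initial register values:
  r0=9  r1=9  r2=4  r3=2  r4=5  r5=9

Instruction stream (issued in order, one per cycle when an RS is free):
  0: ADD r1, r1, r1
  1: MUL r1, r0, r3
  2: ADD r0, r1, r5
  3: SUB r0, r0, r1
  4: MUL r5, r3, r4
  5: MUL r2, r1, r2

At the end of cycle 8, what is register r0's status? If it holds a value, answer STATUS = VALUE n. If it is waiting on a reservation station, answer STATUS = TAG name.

STATUS = TAG Add1

cycle 1: issue ADD r1<-Add1 // r0:9,r1:Add1,r2:4,r3:2,r4:5,r5:9
cycle 2: issue MUL r1<-Mul1 // r0:9,r1:Mul1,r2:4,r3:2,r4:5,r5:9
cycle 3: issue ADD r0<-Add2 // r0:Add2,r1:Mul1,r2:4,r3:2,r4:5,r5:9
cycle 4: CDB Add1=18; issue SUB r0<-Add1 // r0:Add1,r1:Mul1,r2:4,r3:2,r4:5,r5:9
cycle 5: issue MUL r5<-Mul2 // r0:Add1,r1:Mul1,r2:4,r3:2,r4:5,r5:Mul2
cycle 6: stall // r0:Add1,r1:Mul1,r2:4,r3:2,r4:5,r5:Mul2
cycle 7: CDB Mul1=18; issue MUL r2<-Mul1 // r0:Add1,r1:18,r2:Mul1,r3:2,r4:5,r5:Mul2
cycle 8: - // r0:Add1,r1:18,r2:Mul1,r3:2,r4:5,r5:Mul2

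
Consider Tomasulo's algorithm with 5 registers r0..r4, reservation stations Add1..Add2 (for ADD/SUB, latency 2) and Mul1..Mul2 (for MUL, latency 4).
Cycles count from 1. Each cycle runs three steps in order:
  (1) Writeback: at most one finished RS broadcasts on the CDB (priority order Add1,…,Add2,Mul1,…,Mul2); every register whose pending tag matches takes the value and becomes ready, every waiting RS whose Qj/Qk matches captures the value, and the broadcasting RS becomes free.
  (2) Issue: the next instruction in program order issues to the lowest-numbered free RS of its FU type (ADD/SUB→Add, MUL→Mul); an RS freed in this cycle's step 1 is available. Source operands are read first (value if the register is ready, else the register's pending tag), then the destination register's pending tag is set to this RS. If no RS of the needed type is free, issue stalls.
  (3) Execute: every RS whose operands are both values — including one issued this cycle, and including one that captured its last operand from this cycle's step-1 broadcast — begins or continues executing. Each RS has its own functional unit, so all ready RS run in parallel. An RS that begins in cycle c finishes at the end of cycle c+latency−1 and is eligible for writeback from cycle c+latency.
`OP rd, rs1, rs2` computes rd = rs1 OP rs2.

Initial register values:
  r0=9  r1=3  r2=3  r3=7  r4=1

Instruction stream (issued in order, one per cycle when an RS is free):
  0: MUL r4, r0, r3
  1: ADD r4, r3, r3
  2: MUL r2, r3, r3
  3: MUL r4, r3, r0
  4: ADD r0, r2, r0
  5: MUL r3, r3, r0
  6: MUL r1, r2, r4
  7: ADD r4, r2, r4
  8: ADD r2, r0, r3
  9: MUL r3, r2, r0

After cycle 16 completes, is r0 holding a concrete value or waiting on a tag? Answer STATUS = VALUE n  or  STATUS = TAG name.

c1: issue MUL r4<-Mul1 | r0:9,r1:3,r2:3,r3:7,r4:Mul1
c2: issue ADD r4<-Add1 | r0:9,r1:3,r2:3,r3:7,r4:Add1
c3: issue MUL r2<-Mul2 | r0:9,r1:3,r2:Mul2,r3:7,r4:Add1
c4: CDB Add1=14; stall | r0:9,r1:3,r2:Mul2,r3:7,r4:14
c5: CDB Mul1=63; issue MUL r4<-Mul1 | r0:9,r1:3,r2:Mul2,r3:7,r4:Mul1
c6: issue ADD r0<-Add1 | r0:Add1,r1:3,r2:Mul2,r3:7,r4:Mul1
c7: CDB Mul2=49; issue MUL r3<-Mul2 | r0:Add1,r1:3,r2:49,r3:Mul2,r4:Mul1
c8: stall | r0:Add1,r1:3,r2:49,r3:Mul2,r4:Mul1
c9: CDB Add1=58; stall | r0:58,r1:3,r2:49,r3:Mul2,r4:Mul1
c10: CDB Mul1=63; issue MUL r1<-Mul1 | r0:58,r1:Mul1,r2:49,r3:Mul2,r4:63
c11: issue ADD r4<-Add1 | r0:58,r1:Mul1,r2:49,r3:Mul2,r4:Add1
c12: issue ADD r2<-Add2 | r0:58,r1:Mul1,r2:Add2,r3:Mul2,r4:Add1
c13: CDB Add1=112; stall | r0:58,r1:Mul1,r2:Add2,r3:Mul2,r4:112
c14: CDB Mul1=3087; issue MUL r3<-Mul1 | r0:58,r1:3087,r2:Add2,r3:Mul1,r4:112
c15: CDB Mul2=406 | r0:58,r1:3087,r2:Add2,r3:Mul1,r4:112
c16: - | r0:58,r1:3087,r2:Add2,r3:Mul1,r4:112

STATUS = VALUE 58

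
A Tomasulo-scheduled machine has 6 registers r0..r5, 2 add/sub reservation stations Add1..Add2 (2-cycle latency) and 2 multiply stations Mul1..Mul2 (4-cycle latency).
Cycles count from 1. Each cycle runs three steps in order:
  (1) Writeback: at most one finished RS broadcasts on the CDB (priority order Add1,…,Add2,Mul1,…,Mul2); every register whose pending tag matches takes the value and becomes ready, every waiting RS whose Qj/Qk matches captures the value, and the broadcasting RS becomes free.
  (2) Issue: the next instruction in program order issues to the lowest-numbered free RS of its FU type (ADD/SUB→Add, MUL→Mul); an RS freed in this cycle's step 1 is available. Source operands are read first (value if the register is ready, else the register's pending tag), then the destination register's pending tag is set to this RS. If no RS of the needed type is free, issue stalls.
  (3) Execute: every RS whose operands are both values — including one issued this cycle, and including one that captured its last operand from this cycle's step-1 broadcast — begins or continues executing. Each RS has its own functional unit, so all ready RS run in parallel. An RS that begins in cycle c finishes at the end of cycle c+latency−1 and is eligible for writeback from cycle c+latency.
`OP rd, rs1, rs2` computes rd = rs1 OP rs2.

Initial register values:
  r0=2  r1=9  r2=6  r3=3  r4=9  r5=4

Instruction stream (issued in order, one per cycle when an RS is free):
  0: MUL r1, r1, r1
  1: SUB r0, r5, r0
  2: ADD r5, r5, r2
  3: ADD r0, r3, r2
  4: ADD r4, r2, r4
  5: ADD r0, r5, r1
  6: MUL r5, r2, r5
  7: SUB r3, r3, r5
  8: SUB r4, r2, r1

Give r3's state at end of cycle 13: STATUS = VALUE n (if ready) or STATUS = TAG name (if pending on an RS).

c1: issue MUL r1<-Mul1 | r0:2,r1:Mul1,r2:6,r3:3,r4:9,r5:4
c2: issue SUB r0<-Add1 | r0:Add1,r1:Mul1,r2:6,r3:3,r4:9,r5:4
c3: issue ADD r5<-Add2 | r0:Add1,r1:Mul1,r2:6,r3:3,r4:9,r5:Add2
c4: CDB Add1=2; issue ADD r0<-Add1 | r0:Add1,r1:Mul1,r2:6,r3:3,r4:9,r5:Add2
c5: CDB Add2=10; issue ADD r4<-Add2 | r0:Add1,r1:Mul1,r2:6,r3:3,r4:Add2,r5:10
c6: CDB Add1=9; issue ADD r0<-Add1 | r0:Add1,r1:Mul1,r2:6,r3:3,r4:Add2,r5:10
c7: CDB Add2=15; issue MUL r5<-Mul2 | r0:Add1,r1:Mul1,r2:6,r3:3,r4:15,r5:Mul2
c8: CDB Mul1=81; issue SUB r3<-Add2 | r0:Add1,r1:81,r2:6,r3:Add2,r4:15,r5:Mul2
c9: stall | r0:Add1,r1:81,r2:6,r3:Add2,r4:15,r5:Mul2
c10: CDB Add1=91; issue SUB r4<-Add1 | r0:91,r1:81,r2:6,r3:Add2,r4:Add1,r5:Mul2
c11: CDB Mul2=60 | r0:91,r1:81,r2:6,r3:Add2,r4:Add1,r5:60
c12: CDB Add1=-75 | r0:91,r1:81,r2:6,r3:Add2,r4:-75,r5:60
c13: CDB Add2=-57 | r0:91,r1:81,r2:6,r3:-57,r4:-75,r5:60

STATUS = VALUE -57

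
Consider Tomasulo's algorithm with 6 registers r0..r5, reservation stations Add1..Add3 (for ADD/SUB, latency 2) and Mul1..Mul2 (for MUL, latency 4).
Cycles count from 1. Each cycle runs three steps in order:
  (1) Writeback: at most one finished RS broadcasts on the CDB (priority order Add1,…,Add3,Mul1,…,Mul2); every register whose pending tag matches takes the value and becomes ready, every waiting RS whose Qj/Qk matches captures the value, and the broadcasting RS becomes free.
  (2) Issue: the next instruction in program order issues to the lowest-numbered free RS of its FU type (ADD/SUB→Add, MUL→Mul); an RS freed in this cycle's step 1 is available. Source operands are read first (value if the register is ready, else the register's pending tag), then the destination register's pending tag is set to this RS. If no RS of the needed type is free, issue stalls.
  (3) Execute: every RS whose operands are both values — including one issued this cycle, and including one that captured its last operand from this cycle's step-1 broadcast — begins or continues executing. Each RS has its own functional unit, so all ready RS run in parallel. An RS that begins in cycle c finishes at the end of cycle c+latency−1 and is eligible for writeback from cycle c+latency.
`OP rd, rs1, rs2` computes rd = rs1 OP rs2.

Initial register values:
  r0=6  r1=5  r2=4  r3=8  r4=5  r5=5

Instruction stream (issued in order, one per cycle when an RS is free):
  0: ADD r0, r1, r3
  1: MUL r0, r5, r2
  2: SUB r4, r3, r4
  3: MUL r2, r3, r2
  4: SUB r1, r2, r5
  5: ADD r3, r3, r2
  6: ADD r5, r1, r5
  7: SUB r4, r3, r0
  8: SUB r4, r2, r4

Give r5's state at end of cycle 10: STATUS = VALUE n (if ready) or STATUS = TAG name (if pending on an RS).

cycle 1: issue ADD r0<-Add1 // r0:Add1,r1:5,r2:4,r3:8,r4:5,r5:5
cycle 2: issue MUL r0<-Mul1 // r0:Mul1,r1:5,r2:4,r3:8,r4:5,r5:5
cycle 3: CDB Add1=13; issue SUB r4<-Add1 // r0:Mul1,r1:5,r2:4,r3:8,r4:Add1,r5:5
cycle 4: issue MUL r2<-Mul2 // r0:Mul1,r1:5,r2:Mul2,r3:8,r4:Add1,r5:5
cycle 5: CDB Add1=3; issue SUB r1<-Add1 // r0:Mul1,r1:Add1,r2:Mul2,r3:8,r4:3,r5:5
cycle 6: CDB Mul1=20; issue ADD r3<-Add2 // r0:20,r1:Add1,r2:Mul2,r3:Add2,r4:3,r5:5
cycle 7: issue ADD r5<-Add3 // r0:20,r1:Add1,r2:Mul2,r3:Add2,r4:3,r5:Add3
cycle 8: CDB Mul2=32; stall // r0:20,r1:Add1,r2:32,r3:Add2,r4:3,r5:Add3
cycle 9: stall // r0:20,r1:Add1,r2:32,r3:Add2,r4:3,r5:Add3
cycle 10: CDB Add1=27; issue SUB r4<-Add1 // r0:20,r1:27,r2:32,r3:Add2,r4:Add1,r5:Add3

STATUS = TAG Add3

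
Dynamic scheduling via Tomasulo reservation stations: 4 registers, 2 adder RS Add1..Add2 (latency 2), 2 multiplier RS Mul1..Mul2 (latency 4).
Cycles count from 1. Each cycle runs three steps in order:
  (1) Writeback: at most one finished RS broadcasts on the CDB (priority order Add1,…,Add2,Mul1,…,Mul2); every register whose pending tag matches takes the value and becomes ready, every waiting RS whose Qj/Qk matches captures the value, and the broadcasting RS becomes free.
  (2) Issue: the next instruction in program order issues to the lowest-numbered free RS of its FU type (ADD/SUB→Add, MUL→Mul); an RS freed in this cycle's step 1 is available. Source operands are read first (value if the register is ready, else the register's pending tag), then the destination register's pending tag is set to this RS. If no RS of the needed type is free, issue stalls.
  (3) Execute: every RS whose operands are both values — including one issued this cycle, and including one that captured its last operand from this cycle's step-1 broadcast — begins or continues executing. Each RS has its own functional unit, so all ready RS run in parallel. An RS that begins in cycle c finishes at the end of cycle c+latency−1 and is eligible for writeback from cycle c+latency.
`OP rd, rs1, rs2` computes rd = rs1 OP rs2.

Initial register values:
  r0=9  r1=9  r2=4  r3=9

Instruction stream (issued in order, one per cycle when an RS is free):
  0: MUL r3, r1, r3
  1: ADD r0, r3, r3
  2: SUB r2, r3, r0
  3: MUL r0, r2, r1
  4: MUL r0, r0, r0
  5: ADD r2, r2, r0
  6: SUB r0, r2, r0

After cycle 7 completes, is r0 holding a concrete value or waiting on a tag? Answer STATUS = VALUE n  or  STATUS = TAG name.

cycle 1: issue MUL r3<-Mul1 // r0:9,r1:9,r2:4,r3:Mul1
cycle 2: issue ADD r0<-Add1 // r0:Add1,r1:9,r2:4,r3:Mul1
cycle 3: issue SUB r2<-Add2 // r0:Add1,r1:9,r2:Add2,r3:Mul1
cycle 4: issue MUL r0<-Mul2 // r0:Mul2,r1:9,r2:Add2,r3:Mul1
cycle 5: CDB Mul1=81; issue MUL r0<-Mul1 // r0:Mul1,r1:9,r2:Add2,r3:81
cycle 6: stall // r0:Mul1,r1:9,r2:Add2,r3:81
cycle 7: CDB Add1=162; issue ADD r2<-Add1 // r0:Mul1,r1:9,r2:Add1,r3:81

STATUS = TAG Mul1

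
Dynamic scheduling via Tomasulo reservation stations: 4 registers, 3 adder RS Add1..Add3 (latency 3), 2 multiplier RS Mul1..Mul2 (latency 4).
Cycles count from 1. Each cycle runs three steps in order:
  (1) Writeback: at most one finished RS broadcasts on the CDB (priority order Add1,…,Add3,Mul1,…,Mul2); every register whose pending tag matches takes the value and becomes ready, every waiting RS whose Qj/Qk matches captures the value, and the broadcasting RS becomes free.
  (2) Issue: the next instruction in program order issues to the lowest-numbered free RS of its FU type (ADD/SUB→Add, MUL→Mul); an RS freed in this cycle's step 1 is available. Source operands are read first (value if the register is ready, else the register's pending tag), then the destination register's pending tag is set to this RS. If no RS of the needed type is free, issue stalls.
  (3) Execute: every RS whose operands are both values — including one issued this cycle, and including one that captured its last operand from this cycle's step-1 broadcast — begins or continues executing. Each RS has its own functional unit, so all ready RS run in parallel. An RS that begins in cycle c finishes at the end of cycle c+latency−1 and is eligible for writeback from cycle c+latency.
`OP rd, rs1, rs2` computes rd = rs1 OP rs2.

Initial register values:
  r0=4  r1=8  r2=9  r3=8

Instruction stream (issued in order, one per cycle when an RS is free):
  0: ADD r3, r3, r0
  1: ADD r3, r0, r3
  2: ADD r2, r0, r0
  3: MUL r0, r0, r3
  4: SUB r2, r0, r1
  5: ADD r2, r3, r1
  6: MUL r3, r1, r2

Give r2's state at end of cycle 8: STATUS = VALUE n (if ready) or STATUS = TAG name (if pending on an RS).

STATUS = TAG Add3

  c1: issue ADD r3<-Add1  regs: r0:4,r1:8,r2:9,r3:Add1
  c2: issue ADD r3<-Add2  regs: r0:4,r1:8,r2:9,r3:Add2
  c3: issue ADD r2<-Add3  regs: r0:4,r1:8,r2:Add3,r3:Add2
  c4: CDB Add1=12; issue MUL r0<-Mul1  regs: r0:Mul1,r1:8,r2:Add3,r3:Add2
  c5: issue SUB r2<-Add1  regs: r0:Mul1,r1:8,r2:Add1,r3:Add2
  c6: CDB Add3=8; issue ADD r2<-Add3  regs: r0:Mul1,r1:8,r2:Add3,r3:Add2
  c7: CDB Add2=16; issue MUL r3<-Mul2  regs: r0:Mul1,r1:8,r2:Add3,r3:Mul2
  c8: -  regs: r0:Mul1,r1:8,r2:Add3,r3:Mul2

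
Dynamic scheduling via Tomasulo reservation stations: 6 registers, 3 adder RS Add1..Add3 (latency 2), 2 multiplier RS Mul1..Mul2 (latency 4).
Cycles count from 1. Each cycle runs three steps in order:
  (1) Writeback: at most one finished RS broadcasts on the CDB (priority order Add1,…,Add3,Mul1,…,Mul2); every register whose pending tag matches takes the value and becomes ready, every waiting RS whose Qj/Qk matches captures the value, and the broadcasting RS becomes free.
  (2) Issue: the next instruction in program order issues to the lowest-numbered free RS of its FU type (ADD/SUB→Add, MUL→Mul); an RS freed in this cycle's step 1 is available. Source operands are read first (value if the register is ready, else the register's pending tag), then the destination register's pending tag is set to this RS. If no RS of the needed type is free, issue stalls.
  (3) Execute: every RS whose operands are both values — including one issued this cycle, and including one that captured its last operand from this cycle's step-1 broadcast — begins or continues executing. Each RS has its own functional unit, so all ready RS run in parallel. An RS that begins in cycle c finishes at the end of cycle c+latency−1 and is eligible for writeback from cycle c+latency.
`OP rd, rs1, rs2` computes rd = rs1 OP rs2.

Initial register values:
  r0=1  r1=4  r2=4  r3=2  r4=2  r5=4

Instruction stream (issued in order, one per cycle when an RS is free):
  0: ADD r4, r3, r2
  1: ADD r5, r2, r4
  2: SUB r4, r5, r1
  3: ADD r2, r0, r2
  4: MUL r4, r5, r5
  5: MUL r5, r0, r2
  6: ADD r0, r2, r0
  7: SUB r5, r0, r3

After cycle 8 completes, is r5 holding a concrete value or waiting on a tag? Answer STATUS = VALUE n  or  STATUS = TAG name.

STATUS = TAG Add2

cycle 1: issue ADD r4<-Add1 // r0:1,r1:4,r2:4,r3:2,r4:Add1,r5:4
cycle 2: issue ADD r5<-Add2 // r0:1,r1:4,r2:4,r3:2,r4:Add1,r5:Add2
cycle 3: CDB Add1=6; issue SUB r4<-Add1 // r0:1,r1:4,r2:4,r3:2,r4:Add1,r5:Add2
cycle 4: issue ADD r2<-Add3 // r0:1,r1:4,r2:Add3,r3:2,r4:Add1,r5:Add2
cycle 5: CDB Add2=10; issue MUL r4<-Mul1 // r0:1,r1:4,r2:Add3,r3:2,r4:Mul1,r5:10
cycle 6: CDB Add3=5; issue MUL r5<-Mul2 // r0:1,r1:4,r2:5,r3:2,r4:Mul1,r5:Mul2
cycle 7: CDB Add1=6; issue ADD r0<-Add1 // r0:Add1,r1:4,r2:5,r3:2,r4:Mul1,r5:Mul2
cycle 8: issue SUB r5<-Add2 // r0:Add1,r1:4,r2:5,r3:2,r4:Mul1,r5:Add2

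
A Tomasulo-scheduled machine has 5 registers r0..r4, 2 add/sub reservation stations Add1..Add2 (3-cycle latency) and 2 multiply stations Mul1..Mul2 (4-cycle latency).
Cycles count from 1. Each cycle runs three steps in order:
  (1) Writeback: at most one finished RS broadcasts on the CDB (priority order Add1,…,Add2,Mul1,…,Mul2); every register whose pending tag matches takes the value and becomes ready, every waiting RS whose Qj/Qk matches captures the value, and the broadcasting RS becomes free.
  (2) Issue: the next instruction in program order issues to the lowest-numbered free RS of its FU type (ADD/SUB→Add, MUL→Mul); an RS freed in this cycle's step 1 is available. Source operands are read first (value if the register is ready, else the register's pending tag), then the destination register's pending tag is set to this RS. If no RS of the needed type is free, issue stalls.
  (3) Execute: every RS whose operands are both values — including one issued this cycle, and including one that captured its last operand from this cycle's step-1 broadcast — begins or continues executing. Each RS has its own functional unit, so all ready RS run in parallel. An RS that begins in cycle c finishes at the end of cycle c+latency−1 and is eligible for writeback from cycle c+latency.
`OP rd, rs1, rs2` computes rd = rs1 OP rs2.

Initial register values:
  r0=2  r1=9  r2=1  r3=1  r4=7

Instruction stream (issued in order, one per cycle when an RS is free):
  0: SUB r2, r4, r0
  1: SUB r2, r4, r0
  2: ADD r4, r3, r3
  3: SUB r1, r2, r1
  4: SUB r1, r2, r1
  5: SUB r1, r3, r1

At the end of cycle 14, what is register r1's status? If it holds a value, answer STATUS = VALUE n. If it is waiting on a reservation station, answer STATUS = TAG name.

  c1: issue SUB r2<-Add1  regs: r0:2,r1:9,r2:Add1,r3:1,r4:7
  c2: issue SUB r2<-Add2  regs: r0:2,r1:9,r2:Add2,r3:1,r4:7
  c3: stall  regs: r0:2,r1:9,r2:Add2,r3:1,r4:7
  c4: CDB Add1=5; issue ADD r4<-Add1  regs: r0:2,r1:9,r2:Add2,r3:1,r4:Add1
  c5: CDB Add2=5; issue SUB r1<-Add2  regs: r0:2,r1:Add2,r2:5,r3:1,r4:Add1
  c6: stall  regs: r0:2,r1:Add2,r2:5,r3:1,r4:Add1
  c7: CDB Add1=2; issue SUB r1<-Add1  regs: r0:2,r1:Add1,r2:5,r3:1,r4:2
  c8: CDB Add2=-4; issue SUB r1<-Add2  regs: r0:2,r1:Add2,r2:5,r3:1,r4:2
  c9: -  regs: r0:2,r1:Add2,r2:5,r3:1,r4:2
  c10: -  regs: r0:2,r1:Add2,r2:5,r3:1,r4:2
  c11: CDB Add1=9  regs: r0:2,r1:Add2,r2:5,r3:1,r4:2
  c12: -  regs: r0:2,r1:Add2,r2:5,r3:1,r4:2
  c13: -  regs: r0:2,r1:Add2,r2:5,r3:1,r4:2
  c14: CDB Add2=-8  regs: r0:2,r1:-8,r2:5,r3:1,r4:2

STATUS = VALUE -8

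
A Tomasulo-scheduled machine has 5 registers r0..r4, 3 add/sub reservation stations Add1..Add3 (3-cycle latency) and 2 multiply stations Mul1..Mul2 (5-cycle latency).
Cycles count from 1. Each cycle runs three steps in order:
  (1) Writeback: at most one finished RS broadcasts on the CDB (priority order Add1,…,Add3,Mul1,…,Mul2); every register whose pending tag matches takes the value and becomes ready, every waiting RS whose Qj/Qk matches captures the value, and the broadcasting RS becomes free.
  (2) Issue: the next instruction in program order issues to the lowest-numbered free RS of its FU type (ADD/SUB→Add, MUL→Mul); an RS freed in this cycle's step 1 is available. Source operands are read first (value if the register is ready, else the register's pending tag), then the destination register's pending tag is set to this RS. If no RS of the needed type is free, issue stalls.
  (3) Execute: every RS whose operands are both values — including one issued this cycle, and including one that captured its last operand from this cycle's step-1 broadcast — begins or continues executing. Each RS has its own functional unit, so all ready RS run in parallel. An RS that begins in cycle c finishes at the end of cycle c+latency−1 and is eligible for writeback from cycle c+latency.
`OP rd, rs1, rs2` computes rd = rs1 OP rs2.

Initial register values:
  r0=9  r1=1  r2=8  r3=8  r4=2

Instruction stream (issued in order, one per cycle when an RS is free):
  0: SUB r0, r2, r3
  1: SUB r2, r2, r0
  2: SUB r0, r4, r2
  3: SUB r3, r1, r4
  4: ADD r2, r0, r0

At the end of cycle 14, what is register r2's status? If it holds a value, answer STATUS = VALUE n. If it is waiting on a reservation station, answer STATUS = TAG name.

STATUS = VALUE -12

c1: issue SUB r0<-Add1 | r0:Add1,r1:1,r2:8,r3:8,r4:2
c2: issue SUB r2<-Add2 | r0:Add1,r1:1,r2:Add2,r3:8,r4:2
c3: issue SUB r0<-Add3 | r0:Add3,r1:1,r2:Add2,r3:8,r4:2
c4: CDB Add1=0; issue SUB r3<-Add1 | r0:Add3,r1:1,r2:Add2,r3:Add1,r4:2
c5: stall | r0:Add3,r1:1,r2:Add2,r3:Add1,r4:2
c6: stall | r0:Add3,r1:1,r2:Add2,r3:Add1,r4:2
c7: CDB Add1=-1; issue ADD r2<-Add1 | r0:Add3,r1:1,r2:Add1,r3:-1,r4:2
c8: CDB Add2=8 | r0:Add3,r1:1,r2:Add1,r3:-1,r4:2
c9: - | r0:Add3,r1:1,r2:Add1,r3:-1,r4:2
c10: - | r0:Add3,r1:1,r2:Add1,r3:-1,r4:2
c11: CDB Add3=-6 | r0:-6,r1:1,r2:Add1,r3:-1,r4:2
c12: - | r0:-6,r1:1,r2:Add1,r3:-1,r4:2
c13: - | r0:-6,r1:1,r2:Add1,r3:-1,r4:2
c14: CDB Add1=-12 | r0:-6,r1:1,r2:-12,r3:-1,r4:2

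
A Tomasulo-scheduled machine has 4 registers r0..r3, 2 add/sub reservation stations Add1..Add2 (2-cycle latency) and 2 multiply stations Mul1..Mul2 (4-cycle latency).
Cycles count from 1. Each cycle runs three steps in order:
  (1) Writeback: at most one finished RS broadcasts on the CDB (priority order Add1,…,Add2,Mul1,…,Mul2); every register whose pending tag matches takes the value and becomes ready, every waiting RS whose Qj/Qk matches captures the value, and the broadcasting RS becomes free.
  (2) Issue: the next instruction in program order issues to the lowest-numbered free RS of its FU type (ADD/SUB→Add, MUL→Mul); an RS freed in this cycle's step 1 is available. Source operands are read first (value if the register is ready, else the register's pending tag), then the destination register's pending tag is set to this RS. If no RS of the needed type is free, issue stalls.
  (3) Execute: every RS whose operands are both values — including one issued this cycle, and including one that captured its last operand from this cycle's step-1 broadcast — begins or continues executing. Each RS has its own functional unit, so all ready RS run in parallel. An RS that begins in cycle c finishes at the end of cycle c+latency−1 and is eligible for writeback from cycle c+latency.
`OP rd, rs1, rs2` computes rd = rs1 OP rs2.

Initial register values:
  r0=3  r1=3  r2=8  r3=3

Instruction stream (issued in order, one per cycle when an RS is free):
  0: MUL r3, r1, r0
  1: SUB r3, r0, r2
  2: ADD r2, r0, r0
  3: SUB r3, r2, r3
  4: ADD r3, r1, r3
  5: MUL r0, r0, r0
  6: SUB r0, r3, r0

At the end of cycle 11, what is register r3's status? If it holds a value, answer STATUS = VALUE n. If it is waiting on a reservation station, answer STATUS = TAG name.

cycle 1: issue MUL r3<-Mul1 // r0:3,r1:3,r2:8,r3:Mul1
cycle 2: issue SUB r3<-Add1 // r0:3,r1:3,r2:8,r3:Add1
cycle 3: issue ADD r2<-Add2 // r0:3,r1:3,r2:Add2,r3:Add1
cycle 4: CDB Add1=-5; issue SUB r3<-Add1 // r0:3,r1:3,r2:Add2,r3:Add1
cycle 5: CDB Add2=6; issue ADD r3<-Add2 // r0:3,r1:3,r2:6,r3:Add2
cycle 6: CDB Mul1=9; issue MUL r0<-Mul1 // r0:Mul1,r1:3,r2:6,r3:Add2
cycle 7: CDB Add1=11; issue SUB r0<-Add1 // r0:Add1,r1:3,r2:6,r3:Add2
cycle 8: - // r0:Add1,r1:3,r2:6,r3:Add2
cycle 9: CDB Add2=14 // r0:Add1,r1:3,r2:6,r3:14
cycle 10: CDB Mul1=9 // r0:Add1,r1:3,r2:6,r3:14
cycle 11: - // r0:Add1,r1:3,r2:6,r3:14

STATUS = VALUE 14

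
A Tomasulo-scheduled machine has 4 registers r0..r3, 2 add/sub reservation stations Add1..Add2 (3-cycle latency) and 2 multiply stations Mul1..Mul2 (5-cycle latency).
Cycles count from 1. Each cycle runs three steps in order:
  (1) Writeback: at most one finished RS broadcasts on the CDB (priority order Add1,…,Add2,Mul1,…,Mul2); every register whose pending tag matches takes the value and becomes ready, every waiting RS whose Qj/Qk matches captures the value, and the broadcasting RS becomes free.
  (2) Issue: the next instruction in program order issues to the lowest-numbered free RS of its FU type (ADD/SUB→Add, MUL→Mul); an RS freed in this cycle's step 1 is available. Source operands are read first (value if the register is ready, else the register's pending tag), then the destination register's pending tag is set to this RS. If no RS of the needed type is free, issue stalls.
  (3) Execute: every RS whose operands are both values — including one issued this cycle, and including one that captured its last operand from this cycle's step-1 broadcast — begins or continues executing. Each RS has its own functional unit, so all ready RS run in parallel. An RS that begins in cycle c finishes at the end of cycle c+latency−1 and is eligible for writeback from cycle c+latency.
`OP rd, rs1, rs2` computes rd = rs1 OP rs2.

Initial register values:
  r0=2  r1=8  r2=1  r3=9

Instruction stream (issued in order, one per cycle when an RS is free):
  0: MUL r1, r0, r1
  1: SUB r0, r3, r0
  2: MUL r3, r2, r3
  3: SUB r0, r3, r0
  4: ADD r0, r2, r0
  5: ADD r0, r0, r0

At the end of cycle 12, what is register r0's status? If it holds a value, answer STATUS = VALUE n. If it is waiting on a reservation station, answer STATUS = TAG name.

STATUS = TAG Add2

c1: issue MUL r1<-Mul1 | r0:2,r1:Mul1,r2:1,r3:9
c2: issue SUB r0<-Add1 | r0:Add1,r1:Mul1,r2:1,r3:9
c3: issue MUL r3<-Mul2 | r0:Add1,r1:Mul1,r2:1,r3:Mul2
c4: issue SUB r0<-Add2 | r0:Add2,r1:Mul1,r2:1,r3:Mul2
c5: CDB Add1=7; issue ADD r0<-Add1 | r0:Add1,r1:Mul1,r2:1,r3:Mul2
c6: CDB Mul1=16; stall | r0:Add1,r1:16,r2:1,r3:Mul2
c7: stall | r0:Add1,r1:16,r2:1,r3:Mul2
c8: CDB Mul2=9; stall | r0:Add1,r1:16,r2:1,r3:9
c9: stall | r0:Add1,r1:16,r2:1,r3:9
c10: stall | r0:Add1,r1:16,r2:1,r3:9
c11: CDB Add2=2; issue ADD r0<-Add2 | r0:Add2,r1:16,r2:1,r3:9
c12: - | r0:Add2,r1:16,r2:1,r3:9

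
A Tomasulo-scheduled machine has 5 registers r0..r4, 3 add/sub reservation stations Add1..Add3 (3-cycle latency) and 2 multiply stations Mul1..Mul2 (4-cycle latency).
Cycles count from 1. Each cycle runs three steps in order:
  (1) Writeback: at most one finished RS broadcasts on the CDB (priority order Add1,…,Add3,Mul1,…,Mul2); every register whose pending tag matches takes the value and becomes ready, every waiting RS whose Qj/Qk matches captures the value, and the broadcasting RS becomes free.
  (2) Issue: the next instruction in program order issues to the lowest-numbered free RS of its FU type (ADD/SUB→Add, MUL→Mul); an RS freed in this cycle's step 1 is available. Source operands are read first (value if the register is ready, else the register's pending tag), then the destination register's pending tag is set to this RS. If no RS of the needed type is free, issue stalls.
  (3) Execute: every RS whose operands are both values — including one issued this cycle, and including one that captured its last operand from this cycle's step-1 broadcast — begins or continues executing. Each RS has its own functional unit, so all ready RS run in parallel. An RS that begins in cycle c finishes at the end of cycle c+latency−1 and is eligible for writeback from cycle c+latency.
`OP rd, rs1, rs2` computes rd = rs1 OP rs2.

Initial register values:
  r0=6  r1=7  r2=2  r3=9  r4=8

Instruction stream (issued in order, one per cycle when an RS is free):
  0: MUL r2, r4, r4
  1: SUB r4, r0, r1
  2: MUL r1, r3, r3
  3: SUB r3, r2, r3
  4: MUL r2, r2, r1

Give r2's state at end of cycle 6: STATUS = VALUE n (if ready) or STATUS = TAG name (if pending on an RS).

STATUS = TAG Mul1

cycle 1: issue MUL r2<-Mul1 // r0:6,r1:7,r2:Mul1,r3:9,r4:8
cycle 2: issue SUB r4<-Add1 // r0:6,r1:7,r2:Mul1,r3:9,r4:Add1
cycle 3: issue MUL r1<-Mul2 // r0:6,r1:Mul2,r2:Mul1,r3:9,r4:Add1
cycle 4: issue SUB r3<-Add2 // r0:6,r1:Mul2,r2:Mul1,r3:Add2,r4:Add1
cycle 5: CDB Add1=-1; stall // r0:6,r1:Mul2,r2:Mul1,r3:Add2,r4:-1
cycle 6: CDB Mul1=64; issue MUL r2<-Mul1 // r0:6,r1:Mul2,r2:Mul1,r3:Add2,r4:-1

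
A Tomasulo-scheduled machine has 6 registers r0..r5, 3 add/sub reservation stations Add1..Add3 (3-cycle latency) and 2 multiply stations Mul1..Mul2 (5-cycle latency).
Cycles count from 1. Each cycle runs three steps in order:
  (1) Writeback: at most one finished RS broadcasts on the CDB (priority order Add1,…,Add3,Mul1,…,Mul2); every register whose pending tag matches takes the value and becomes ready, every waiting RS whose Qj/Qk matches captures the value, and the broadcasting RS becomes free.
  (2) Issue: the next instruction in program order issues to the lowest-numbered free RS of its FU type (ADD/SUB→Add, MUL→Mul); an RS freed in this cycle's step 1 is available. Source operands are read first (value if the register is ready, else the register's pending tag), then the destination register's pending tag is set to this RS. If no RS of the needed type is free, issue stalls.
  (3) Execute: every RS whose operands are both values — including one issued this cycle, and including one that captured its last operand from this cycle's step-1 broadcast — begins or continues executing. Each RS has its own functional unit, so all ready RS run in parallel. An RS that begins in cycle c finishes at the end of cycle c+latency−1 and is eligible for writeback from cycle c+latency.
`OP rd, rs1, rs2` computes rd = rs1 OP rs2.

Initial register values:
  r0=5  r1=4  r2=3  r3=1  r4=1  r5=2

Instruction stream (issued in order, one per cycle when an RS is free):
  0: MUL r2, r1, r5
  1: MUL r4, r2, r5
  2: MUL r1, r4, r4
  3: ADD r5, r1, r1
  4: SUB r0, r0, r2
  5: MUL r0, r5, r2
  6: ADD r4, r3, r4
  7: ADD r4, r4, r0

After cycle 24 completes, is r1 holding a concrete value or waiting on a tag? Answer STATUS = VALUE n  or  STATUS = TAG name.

STATUS = VALUE 256

cycle 1: issue MUL r2<-Mul1 // r0:5,r1:4,r2:Mul1,r3:1,r4:1,r5:2
cycle 2: issue MUL r4<-Mul2 // r0:5,r1:4,r2:Mul1,r3:1,r4:Mul2,r5:2
cycle 3: stall // r0:5,r1:4,r2:Mul1,r3:1,r4:Mul2,r5:2
cycle 4: stall // r0:5,r1:4,r2:Mul1,r3:1,r4:Mul2,r5:2
cycle 5: stall // r0:5,r1:4,r2:Mul1,r3:1,r4:Mul2,r5:2
cycle 6: CDB Mul1=8; issue MUL r1<-Mul1 // r0:5,r1:Mul1,r2:8,r3:1,r4:Mul2,r5:2
cycle 7: issue ADD r5<-Add1 // r0:5,r1:Mul1,r2:8,r3:1,r4:Mul2,r5:Add1
cycle 8: issue SUB r0<-Add2 // r0:Add2,r1:Mul1,r2:8,r3:1,r4:Mul2,r5:Add1
cycle 9: stall // r0:Add2,r1:Mul1,r2:8,r3:1,r4:Mul2,r5:Add1
cycle 10: stall // r0:Add2,r1:Mul1,r2:8,r3:1,r4:Mul2,r5:Add1
cycle 11: CDB Add2=-3; stall // r0:-3,r1:Mul1,r2:8,r3:1,r4:Mul2,r5:Add1
cycle 12: CDB Mul2=16; issue MUL r0<-Mul2 // r0:Mul2,r1:Mul1,r2:8,r3:1,r4:16,r5:Add1
cycle 13: issue ADD r4<-Add2 // r0:Mul2,r1:Mul1,r2:8,r3:1,r4:Add2,r5:Add1
cycle 14: issue ADD r4<-Add3 // r0:Mul2,r1:Mul1,r2:8,r3:1,r4:Add3,r5:Add1
cycle 15: - // r0:Mul2,r1:Mul1,r2:8,r3:1,r4:Add3,r5:Add1
cycle 16: CDB Add2=17 // r0:Mul2,r1:Mul1,r2:8,r3:1,r4:Add3,r5:Add1
cycle 17: CDB Mul1=256 // r0:Mul2,r1:256,r2:8,r3:1,r4:Add3,r5:Add1
cycle 18: - // r0:Mul2,r1:256,r2:8,r3:1,r4:Add3,r5:Add1
cycle 19: - // r0:Mul2,r1:256,r2:8,r3:1,r4:Add3,r5:Add1
cycle 20: CDB Add1=512 // r0:Mul2,r1:256,r2:8,r3:1,r4:Add3,r5:512
cycle 21: - // r0:Mul2,r1:256,r2:8,r3:1,r4:Add3,r5:512
cycle 22: - // r0:Mul2,r1:256,r2:8,r3:1,r4:Add3,r5:512
cycle 23: - // r0:Mul2,r1:256,r2:8,r3:1,r4:Add3,r5:512
cycle 24: - // r0:Mul2,r1:256,r2:8,r3:1,r4:Add3,r5:512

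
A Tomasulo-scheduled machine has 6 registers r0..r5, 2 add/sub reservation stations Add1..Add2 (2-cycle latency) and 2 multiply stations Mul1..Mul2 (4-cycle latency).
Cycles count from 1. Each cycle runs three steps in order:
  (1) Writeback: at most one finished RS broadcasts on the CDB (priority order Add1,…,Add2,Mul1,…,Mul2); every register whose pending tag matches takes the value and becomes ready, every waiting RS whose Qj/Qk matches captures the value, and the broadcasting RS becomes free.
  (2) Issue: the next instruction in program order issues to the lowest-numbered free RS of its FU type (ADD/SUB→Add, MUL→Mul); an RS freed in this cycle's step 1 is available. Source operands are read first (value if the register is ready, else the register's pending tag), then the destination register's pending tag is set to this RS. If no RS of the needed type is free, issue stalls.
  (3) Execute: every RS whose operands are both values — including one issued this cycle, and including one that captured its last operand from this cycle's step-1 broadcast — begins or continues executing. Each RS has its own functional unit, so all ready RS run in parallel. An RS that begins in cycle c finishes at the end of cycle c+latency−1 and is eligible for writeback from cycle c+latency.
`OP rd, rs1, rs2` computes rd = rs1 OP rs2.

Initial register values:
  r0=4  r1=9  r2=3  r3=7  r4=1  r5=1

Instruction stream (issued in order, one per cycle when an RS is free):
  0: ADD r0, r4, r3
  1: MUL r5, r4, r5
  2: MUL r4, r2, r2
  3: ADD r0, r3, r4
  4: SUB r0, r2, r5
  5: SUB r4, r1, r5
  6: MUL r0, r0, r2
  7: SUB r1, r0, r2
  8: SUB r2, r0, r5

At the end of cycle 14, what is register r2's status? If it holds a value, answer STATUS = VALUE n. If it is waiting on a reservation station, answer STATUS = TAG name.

cycle 1: issue ADD r0<-Add1 // r0:Add1,r1:9,r2:3,r3:7,r4:1,r5:1
cycle 2: issue MUL r5<-Mul1 // r0:Add1,r1:9,r2:3,r3:7,r4:1,r5:Mul1
cycle 3: CDB Add1=8; issue MUL r4<-Mul2 // r0:8,r1:9,r2:3,r3:7,r4:Mul2,r5:Mul1
cycle 4: issue ADD r0<-Add1 // r0:Add1,r1:9,r2:3,r3:7,r4:Mul2,r5:Mul1
cycle 5: issue SUB r0<-Add2 // r0:Add2,r1:9,r2:3,r3:7,r4:Mul2,r5:Mul1
cycle 6: CDB Mul1=1; stall // r0:Add2,r1:9,r2:3,r3:7,r4:Mul2,r5:1
cycle 7: CDB Mul2=9; stall // r0:Add2,r1:9,r2:3,r3:7,r4:9,r5:1
cycle 8: CDB Add2=2; issue SUB r4<-Add2 // r0:2,r1:9,r2:3,r3:7,r4:Add2,r5:1
cycle 9: CDB Add1=16; issue MUL r0<-Mul1 // r0:Mul1,r1:9,r2:3,r3:7,r4:Add2,r5:1
cycle 10: CDB Add2=8; issue SUB r1<-Add1 // r0:Mul1,r1:Add1,r2:3,r3:7,r4:8,r5:1
cycle 11: issue SUB r2<-Add2 // r0:Mul1,r1:Add1,r2:Add2,r3:7,r4:8,r5:1
cycle 12: - // r0:Mul1,r1:Add1,r2:Add2,r3:7,r4:8,r5:1
cycle 13: CDB Mul1=6 // r0:6,r1:Add1,r2:Add2,r3:7,r4:8,r5:1
cycle 14: - // r0:6,r1:Add1,r2:Add2,r3:7,r4:8,r5:1

STATUS = TAG Add2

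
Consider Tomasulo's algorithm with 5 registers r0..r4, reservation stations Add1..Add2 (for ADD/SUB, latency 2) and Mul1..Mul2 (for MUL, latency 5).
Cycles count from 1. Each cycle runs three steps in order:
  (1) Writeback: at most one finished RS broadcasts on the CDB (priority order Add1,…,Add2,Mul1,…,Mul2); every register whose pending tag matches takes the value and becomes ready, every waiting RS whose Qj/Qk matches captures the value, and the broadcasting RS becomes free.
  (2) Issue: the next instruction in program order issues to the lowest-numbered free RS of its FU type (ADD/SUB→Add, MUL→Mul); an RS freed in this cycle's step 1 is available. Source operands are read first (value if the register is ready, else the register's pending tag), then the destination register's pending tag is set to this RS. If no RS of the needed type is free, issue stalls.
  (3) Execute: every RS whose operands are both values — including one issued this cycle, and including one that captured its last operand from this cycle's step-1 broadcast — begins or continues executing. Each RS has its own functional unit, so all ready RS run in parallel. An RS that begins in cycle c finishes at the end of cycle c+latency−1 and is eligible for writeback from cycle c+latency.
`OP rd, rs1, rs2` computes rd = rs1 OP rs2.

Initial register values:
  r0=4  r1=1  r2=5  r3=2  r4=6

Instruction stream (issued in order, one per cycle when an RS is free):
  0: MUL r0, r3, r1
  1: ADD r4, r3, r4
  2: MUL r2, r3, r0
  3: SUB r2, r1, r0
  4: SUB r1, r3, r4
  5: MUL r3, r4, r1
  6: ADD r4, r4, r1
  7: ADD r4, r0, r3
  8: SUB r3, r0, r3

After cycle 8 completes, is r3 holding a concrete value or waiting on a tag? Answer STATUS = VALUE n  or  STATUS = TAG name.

STATUS = TAG Mul1

  c1: issue MUL r0<-Mul1  regs: r0:Mul1,r1:1,r2:5,r3:2,r4:6
  c2: issue ADD r4<-Add1  regs: r0:Mul1,r1:1,r2:5,r3:2,r4:Add1
  c3: issue MUL r2<-Mul2  regs: r0:Mul1,r1:1,r2:Mul2,r3:2,r4:Add1
  c4: CDB Add1=8; issue SUB r2<-Add1  regs: r0:Mul1,r1:1,r2:Add1,r3:2,r4:8
  c5: issue SUB r1<-Add2  regs: r0:Mul1,r1:Add2,r2:Add1,r3:2,r4:8
  c6: CDB Mul1=2; issue MUL r3<-Mul1  regs: r0:2,r1:Add2,r2:Add1,r3:Mul1,r4:8
  c7: CDB Add2=-6; issue ADD r4<-Add2  regs: r0:2,r1:-6,r2:Add1,r3:Mul1,r4:Add2
  c8: CDB Add1=-1; issue ADD r4<-Add1  regs: r0:2,r1:-6,r2:-1,r3:Mul1,r4:Add1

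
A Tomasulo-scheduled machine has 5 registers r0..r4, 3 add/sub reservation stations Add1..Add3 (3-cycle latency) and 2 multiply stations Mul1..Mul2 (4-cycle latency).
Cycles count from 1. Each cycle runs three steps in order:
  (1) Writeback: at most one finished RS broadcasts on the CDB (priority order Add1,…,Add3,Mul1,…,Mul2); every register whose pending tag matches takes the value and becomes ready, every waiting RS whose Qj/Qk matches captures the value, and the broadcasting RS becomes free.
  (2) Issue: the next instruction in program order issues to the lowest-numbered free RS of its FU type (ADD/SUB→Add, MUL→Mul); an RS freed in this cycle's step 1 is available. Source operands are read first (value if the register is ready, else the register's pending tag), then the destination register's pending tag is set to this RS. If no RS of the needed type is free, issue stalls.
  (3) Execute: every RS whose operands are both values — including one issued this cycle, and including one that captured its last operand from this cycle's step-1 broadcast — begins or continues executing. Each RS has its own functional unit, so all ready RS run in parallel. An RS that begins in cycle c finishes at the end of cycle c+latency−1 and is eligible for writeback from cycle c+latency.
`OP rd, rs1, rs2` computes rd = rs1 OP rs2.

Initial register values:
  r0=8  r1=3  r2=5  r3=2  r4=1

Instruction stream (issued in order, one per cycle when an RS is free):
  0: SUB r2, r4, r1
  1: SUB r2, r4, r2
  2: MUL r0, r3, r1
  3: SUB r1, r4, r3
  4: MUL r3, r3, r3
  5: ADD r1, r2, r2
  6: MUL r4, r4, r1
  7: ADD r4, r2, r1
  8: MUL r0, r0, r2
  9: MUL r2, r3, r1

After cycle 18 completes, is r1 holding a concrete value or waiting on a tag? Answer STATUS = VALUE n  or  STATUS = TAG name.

STATUS = VALUE 6

  c1: issue SUB r2<-Add1  regs: r0:8,r1:3,r2:Add1,r3:2,r4:1
  c2: issue SUB r2<-Add2  regs: r0:8,r1:3,r2:Add2,r3:2,r4:1
  c3: issue MUL r0<-Mul1  regs: r0:Mul1,r1:3,r2:Add2,r3:2,r4:1
  c4: CDB Add1=-2; issue SUB r1<-Add1  regs: r0:Mul1,r1:Add1,r2:Add2,r3:2,r4:1
  c5: issue MUL r3<-Mul2  regs: r0:Mul1,r1:Add1,r2:Add2,r3:Mul2,r4:1
  c6: issue ADD r1<-Add3  regs: r0:Mul1,r1:Add3,r2:Add2,r3:Mul2,r4:1
  c7: CDB Add1=-1; stall  regs: r0:Mul1,r1:Add3,r2:Add2,r3:Mul2,r4:1
  c8: CDB Add2=3; stall  regs: r0:Mul1,r1:Add3,r2:3,r3:Mul2,r4:1
  c9: CDB Mul1=6; issue MUL r4<-Mul1  regs: r0:6,r1:Add3,r2:3,r3:Mul2,r4:Mul1
  c10: CDB Mul2=4; issue ADD r4<-Add1  regs: r0:6,r1:Add3,r2:3,r3:4,r4:Add1
  c11: CDB Add3=6; issue MUL r0<-Mul2  regs: r0:Mul2,r1:6,r2:3,r3:4,r4:Add1
  c12: stall  regs: r0:Mul2,r1:6,r2:3,r3:4,r4:Add1
  c13: stall  regs: r0:Mul2,r1:6,r2:3,r3:4,r4:Add1
  c14: CDB Add1=9; stall  regs: r0:Mul2,r1:6,r2:3,r3:4,r4:9
  c15: CDB Mul1=6; issue MUL r2<-Mul1  regs: r0:Mul2,r1:6,r2:Mul1,r3:4,r4:9
  c16: CDB Mul2=18  regs: r0:18,r1:6,r2:Mul1,r3:4,r4:9
  c17: -  regs: r0:18,r1:6,r2:Mul1,r3:4,r4:9
  c18: -  regs: r0:18,r1:6,r2:Mul1,r3:4,r4:9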